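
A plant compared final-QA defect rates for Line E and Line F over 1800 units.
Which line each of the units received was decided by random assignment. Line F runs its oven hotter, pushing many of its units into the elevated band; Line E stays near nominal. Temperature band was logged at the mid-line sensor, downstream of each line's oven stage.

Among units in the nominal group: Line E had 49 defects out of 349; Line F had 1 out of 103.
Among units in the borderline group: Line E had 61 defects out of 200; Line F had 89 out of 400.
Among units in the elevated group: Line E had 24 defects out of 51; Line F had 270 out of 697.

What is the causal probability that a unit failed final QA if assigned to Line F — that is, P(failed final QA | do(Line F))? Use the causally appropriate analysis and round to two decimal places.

0.30

Stratifying would compare lines among units the lines themselves sorted into in-process temperature band groups — a form of selection on an intermediate. The unconditioned pooled rates give the total causal effect.
So P(outcome | do(Line F)) is just the pooled rate for Line F: 360/1200 = 0.300.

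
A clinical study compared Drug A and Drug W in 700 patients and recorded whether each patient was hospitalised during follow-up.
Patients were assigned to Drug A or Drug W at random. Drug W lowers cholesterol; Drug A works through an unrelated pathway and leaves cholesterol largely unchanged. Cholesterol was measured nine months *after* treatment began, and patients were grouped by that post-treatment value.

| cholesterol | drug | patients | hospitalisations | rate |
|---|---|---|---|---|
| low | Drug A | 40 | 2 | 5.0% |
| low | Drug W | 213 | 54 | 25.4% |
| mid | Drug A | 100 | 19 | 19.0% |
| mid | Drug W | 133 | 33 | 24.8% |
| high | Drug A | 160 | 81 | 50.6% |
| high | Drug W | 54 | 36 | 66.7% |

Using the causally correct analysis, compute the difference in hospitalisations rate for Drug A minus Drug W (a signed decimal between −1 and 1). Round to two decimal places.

+0.03

Cholesterol is recorded after the drug and is itself shifted by it — it sits on the causal path from drug to outcome. Conditioning on a mediator would strip out part of the effect we want; the pooled comparison gives the total causal effect.
The causal difference is the pooled difference: 0.340 − 0.307 = +0.033.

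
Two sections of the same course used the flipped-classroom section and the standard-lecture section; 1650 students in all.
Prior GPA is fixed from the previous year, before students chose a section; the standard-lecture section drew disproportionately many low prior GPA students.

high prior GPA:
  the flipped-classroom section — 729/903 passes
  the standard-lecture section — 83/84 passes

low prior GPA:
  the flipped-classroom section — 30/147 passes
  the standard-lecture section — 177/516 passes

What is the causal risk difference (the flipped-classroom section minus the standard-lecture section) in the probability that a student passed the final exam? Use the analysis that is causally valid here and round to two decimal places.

The imbalance in prior GPA band arose from how students were allocated, not from anything the teaching method did; and prior GPA band independently affects the outcome. The pooled gap is confounded — condition on prior GPA band.
Adjusting over the population distribution of prior GPA band: 0.598·(0.807−0.988) + 0.402·(0.204−0.343) = -0.164.

-0.16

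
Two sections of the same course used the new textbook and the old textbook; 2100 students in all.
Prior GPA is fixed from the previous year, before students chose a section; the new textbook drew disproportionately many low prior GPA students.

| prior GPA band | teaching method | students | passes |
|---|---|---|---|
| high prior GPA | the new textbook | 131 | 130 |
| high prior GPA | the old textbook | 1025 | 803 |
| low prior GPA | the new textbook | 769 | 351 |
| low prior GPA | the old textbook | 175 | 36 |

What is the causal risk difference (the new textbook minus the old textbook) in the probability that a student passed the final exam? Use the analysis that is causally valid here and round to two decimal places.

+0.23

The prior GPA band-specific comparison favours the new textbook throughout, but the pooled figures favour the old textbook. The question is whether to condition on prior GPA band.
Nothing the teaching method does changes prior GPA band; the imbalance is an allocation artefact. With prior GPA band also predicting the outcome, the pooled figure is confounded, and the within-stratum comparison is the causal one.
Adjusting over the population distribution of prior GPA band: 0.550·(0.992−0.783) + 0.450·(0.456−0.206) = +0.228.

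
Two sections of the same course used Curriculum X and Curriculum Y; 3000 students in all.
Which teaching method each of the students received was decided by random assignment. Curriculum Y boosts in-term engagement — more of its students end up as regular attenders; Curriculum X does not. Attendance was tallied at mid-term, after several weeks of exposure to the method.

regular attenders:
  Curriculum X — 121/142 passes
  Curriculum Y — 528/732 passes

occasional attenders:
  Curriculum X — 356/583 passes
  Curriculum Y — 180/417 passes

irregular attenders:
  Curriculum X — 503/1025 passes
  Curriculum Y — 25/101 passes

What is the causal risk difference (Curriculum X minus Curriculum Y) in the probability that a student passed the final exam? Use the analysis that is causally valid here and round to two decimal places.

-0.03

Stratifying would compare teaching methods among students the teaching methods themselves sorted into mid-term attendance groups — a form of selection on an intermediate. The unconditioned pooled rates give the total causal effect.
The causal difference is the pooled difference: 0.560 − 0.586 = -0.026.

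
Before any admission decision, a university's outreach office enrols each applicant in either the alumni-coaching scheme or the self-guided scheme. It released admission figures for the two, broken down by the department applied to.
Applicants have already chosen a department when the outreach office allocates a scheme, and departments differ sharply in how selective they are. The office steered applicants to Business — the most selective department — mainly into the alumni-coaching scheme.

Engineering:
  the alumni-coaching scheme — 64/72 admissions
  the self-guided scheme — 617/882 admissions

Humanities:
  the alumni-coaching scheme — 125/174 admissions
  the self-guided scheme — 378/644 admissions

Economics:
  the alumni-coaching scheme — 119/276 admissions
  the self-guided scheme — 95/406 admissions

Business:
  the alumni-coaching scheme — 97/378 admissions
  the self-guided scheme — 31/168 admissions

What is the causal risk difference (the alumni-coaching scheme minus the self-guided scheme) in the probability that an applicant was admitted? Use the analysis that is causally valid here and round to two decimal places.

the alumni-coaching scheme is higher inside every department stratum but the self-guided scheme is higher in aggregate. Whether to stratify depends on how department relates to the outreach scheme.
Department is set before the outreach scheme has any effect — it is not caused by the outreach scheme — and it independently drives the outcome. That makes it a confounder, so the causal comparison is within department levels.
Adjusting over the population distribution of department: 0.318·(0.889−0.700) + 0.273·(0.718−0.587) + 0.227·(0.431−0.234) + 0.182·(0.257−0.185) = +0.154.

+0.15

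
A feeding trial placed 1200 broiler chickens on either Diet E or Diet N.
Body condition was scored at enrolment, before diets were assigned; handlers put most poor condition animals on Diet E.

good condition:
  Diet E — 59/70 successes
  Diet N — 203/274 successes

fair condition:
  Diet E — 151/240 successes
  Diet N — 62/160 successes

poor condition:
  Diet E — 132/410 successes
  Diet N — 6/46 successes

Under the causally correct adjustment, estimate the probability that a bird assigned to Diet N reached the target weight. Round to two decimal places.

0.39

The stratified and pooled comparisons disagree (Diet E wins within each starting body condition; Diet N wins overall), so the answer turns on the causal role of starting body condition.
Starting body condition differs across diets for reasons unrelated to any effect of the diet itself, and it separately predicts the outcome — a classic confounder. We must compare within starting body condition levels.
Standardising Diet N to the population starting body condition mix: 0.287·203/274 + 0.333·62/160 + 0.380·6/46 = 0.391.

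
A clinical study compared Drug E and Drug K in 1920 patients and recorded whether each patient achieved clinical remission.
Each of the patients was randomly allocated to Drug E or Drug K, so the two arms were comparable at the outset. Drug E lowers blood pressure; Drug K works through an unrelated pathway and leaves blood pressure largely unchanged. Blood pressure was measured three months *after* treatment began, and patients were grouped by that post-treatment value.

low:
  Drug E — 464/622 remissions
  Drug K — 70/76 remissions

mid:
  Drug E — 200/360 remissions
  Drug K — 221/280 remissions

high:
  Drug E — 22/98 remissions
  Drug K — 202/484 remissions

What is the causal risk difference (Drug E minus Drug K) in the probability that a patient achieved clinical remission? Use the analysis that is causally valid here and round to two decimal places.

+0.05

The blood pressure-specific comparison favours Drug K throughout, but the pooled figures favour Drug E. The question is whether to condition on blood pressure.
The distribution of blood pressure is itself part of what the drug does — it is an intermediate outcome. Holding it fixed would remove that part of the effect; the total effect is the pooled difference.
The causal difference is the pooled difference: 0.635 − 0.587 = +0.048.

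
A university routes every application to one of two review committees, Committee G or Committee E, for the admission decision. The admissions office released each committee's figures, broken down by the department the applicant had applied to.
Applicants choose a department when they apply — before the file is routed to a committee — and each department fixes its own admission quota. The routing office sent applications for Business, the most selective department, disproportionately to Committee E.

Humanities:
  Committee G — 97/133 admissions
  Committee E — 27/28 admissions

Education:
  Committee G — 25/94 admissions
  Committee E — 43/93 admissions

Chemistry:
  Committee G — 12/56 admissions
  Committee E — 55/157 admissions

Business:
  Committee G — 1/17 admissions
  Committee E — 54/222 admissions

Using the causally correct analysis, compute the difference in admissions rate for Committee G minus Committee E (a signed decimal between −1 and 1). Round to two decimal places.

-0.18

Here department is a common cause — it drives both which review committee a case falls under and the outcome. The crude comparison mixes populations; the stratum-specific rates are the causally relevant ones.
Adjusting over the population distribution of department: 0.201·(0.729−0.964) + 0.234·(0.266−0.462) + 0.266·(0.214−0.350) + 0.299·(0.059−0.243) = -0.185.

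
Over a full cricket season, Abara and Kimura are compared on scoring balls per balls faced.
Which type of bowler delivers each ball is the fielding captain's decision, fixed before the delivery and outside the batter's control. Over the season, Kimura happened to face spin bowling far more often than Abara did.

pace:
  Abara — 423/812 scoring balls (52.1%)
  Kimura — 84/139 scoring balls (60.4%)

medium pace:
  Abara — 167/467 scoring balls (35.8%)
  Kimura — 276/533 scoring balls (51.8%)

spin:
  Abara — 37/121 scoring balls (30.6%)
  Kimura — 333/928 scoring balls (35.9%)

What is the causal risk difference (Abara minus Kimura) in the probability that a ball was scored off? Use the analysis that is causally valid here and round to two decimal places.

The bowling type-specific comparison favours Kimura throughout, but the pooled figures favour Abara. The question is whether to condition on bowling type.
Here bowling type is a common cause — it drives both which player a case falls under and the outcome. The crude comparison mixes populations; the stratum-specific rates are the causally relevant ones.
Adjusting over the population distribution of bowling type: 0.317·(0.521−0.604) + 0.333·(0.358−0.518) + 0.350·(0.306−0.359) = -0.098.

-0.10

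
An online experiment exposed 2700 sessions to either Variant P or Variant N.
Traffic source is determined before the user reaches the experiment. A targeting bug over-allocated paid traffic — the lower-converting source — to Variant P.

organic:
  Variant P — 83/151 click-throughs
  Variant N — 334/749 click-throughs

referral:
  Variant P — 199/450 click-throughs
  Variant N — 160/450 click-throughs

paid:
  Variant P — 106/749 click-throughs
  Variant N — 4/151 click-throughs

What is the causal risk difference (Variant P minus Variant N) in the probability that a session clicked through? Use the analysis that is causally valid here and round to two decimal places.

+0.10

Since traffic source is a pre-existing factor (not a product of the variant) and it affects the outcome on its own, it is a confounder. The stratified rates, not the pooled rate, identify the causal effect.
Adjusting over the population distribution of traffic source: 0.333·(0.550−0.446) + 0.333·(0.442−0.356) + 0.333·(0.142−0.026) = +0.102.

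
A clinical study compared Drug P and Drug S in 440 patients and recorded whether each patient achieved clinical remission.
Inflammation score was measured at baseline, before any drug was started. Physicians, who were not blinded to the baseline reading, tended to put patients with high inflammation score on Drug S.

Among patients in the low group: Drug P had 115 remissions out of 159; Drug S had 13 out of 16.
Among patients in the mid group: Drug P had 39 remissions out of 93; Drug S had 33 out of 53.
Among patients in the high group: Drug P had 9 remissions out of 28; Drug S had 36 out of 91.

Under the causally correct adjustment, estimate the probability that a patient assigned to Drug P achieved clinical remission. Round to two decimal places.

The inflammation score-specific comparison favours Drug S throughout, but the pooled figures favour Drug P. The question is whether to condition on inflammation score.
The imbalance in inflammation score arose from how patients were allocated, not from anything the drug did; and inflammation score independently affects the outcome. The pooled gap is confounded — condition on inflammation score.
Standardising Drug P to the population inflammation score mix: 0.398·115/159 + 0.332·39/93 + 0.270·9/28 = 0.514.

0.51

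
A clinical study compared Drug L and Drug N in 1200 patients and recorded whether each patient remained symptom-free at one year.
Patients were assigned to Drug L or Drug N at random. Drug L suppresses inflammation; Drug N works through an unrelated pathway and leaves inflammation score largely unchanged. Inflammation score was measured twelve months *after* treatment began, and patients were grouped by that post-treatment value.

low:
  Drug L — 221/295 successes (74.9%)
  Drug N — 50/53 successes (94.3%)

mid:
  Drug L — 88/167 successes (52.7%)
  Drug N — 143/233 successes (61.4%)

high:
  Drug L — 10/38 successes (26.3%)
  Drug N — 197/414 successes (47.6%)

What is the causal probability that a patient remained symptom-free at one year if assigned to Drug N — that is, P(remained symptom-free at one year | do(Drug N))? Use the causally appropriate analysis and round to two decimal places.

0.56

Drug N is higher inside every inflammation score stratum but Drug L is higher in aggregate. Whether to stratify depends on how inflammation score relates to the drug.
Inflammation score is downstream of the drug. One should not condition on a consequence of treatment, so the overall rates are the right comparison.
So P(outcome | do(Drug N)) is just the pooled rate for Drug N: 390/700 = 0.557.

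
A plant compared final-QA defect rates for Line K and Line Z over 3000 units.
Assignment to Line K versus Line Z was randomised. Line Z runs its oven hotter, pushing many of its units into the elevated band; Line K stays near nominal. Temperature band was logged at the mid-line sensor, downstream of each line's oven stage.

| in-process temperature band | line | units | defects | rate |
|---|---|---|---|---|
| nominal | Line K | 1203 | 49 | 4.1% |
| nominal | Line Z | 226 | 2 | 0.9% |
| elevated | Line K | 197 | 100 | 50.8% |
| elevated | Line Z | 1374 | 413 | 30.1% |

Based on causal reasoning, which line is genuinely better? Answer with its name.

The in-process temperature band-specific comparison favours Line Z throughout, but the pooled figures favour Line K. The question is whether to condition on in-process temperature band.
In-process temperature band lies on the pathway line → in-process temperature band → outcome, so adjusting for it blocks the indirect effect. For the total causal effect of line, use the unadjusted pooled rates.
Pooled: Line K 10.6% vs Line Z 25.9%; Line K is lower overall.

Line K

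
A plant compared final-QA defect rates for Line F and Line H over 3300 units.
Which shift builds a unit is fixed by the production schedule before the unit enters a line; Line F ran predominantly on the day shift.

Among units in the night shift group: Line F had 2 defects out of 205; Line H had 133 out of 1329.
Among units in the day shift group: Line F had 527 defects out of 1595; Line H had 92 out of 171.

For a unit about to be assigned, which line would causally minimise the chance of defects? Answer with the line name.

The stratified and pooled comparisons disagree (Line F wins within each shift; Line H wins overall), so the answer turns on the causal role of shift.
Nothing the line does changes shift; the imbalance is an allocation artefact. With shift also predicting the outcome, the pooled figure is confounded, and the within-stratum comparison is the causal one.
Within each level — night shift: 1.0% vs 10.0%; day shift: 33.0% vs 53.8% — Line F is lower every time.

Line F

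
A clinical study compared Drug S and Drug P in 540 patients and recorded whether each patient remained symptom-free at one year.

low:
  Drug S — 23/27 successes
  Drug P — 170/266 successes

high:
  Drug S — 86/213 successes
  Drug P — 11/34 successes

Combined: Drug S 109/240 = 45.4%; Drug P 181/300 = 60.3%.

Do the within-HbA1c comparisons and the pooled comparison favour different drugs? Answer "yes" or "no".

Within each HbA1c level (low 85.2% vs 63.9%; high 40.4% vs 32.4%), Drug S has the higher rate every time. Pooled: 45.4% vs 60.3% — Drug P has the higher rate overall. The two comparisons disagree.

yes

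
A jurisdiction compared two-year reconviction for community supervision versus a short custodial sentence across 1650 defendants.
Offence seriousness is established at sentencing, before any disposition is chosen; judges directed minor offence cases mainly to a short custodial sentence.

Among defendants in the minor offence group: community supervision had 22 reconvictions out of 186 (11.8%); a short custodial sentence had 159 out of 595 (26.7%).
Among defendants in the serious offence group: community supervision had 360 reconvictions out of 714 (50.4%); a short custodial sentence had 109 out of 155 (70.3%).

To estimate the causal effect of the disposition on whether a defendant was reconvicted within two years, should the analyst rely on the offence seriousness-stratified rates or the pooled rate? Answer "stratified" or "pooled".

stratified

Within every offence seriousness level community supervision has the lower rate, yet pooled a short custodial sentence does — Simpson's reversal.
Here offence seriousness is a common cause — it drives both which disposition a case falls under and the outcome. The crude comparison mixes populations; the stratum-specific rates are the causally relevant ones.
Within each level — minor offence: 11.8% vs 26.7%; serious offence: 50.4% vs 70.3% — community supervision is lower every time.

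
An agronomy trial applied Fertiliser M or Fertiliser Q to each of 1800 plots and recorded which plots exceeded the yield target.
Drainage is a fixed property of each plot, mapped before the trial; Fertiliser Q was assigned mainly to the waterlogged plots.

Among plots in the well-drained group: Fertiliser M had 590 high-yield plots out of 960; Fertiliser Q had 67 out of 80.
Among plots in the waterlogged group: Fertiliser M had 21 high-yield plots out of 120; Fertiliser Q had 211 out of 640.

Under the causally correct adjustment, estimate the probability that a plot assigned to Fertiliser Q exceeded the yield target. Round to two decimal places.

0.62

Field drainage differs across fertilisers for reasons unrelated to any effect of the fertiliser itself, and it separately predicts the outcome — a classic confounder. We must compare within field drainage levels.
Standardising Fertiliser Q to the population field drainage mix: 0.578·67/80 + 0.422·211/640 = 0.623.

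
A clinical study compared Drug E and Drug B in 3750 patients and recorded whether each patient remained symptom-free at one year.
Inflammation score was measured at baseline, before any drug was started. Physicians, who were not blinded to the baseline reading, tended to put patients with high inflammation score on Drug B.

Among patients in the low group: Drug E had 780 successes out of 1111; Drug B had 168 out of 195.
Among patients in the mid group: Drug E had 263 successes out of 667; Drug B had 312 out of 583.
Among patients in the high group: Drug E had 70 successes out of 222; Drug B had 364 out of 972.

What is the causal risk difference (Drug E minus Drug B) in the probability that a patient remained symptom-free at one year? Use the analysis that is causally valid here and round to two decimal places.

Within every inflammation score level Drug B has the higher rate, yet pooled Drug E does — Simpson's reversal.
Inflammation score satisfies the back-door criterion: it is not a descendant of the drug, and it blocks the spurious path from drug to outcome. Adjusting for it (i.e., using the within-inflammation score rates) gives the causal effect.
Adjusting over the population distribution of inflammation score: 0.348·(0.702−0.862) + 0.333·(0.394−0.535) + 0.318·(0.315−0.374) = -0.121.

-0.12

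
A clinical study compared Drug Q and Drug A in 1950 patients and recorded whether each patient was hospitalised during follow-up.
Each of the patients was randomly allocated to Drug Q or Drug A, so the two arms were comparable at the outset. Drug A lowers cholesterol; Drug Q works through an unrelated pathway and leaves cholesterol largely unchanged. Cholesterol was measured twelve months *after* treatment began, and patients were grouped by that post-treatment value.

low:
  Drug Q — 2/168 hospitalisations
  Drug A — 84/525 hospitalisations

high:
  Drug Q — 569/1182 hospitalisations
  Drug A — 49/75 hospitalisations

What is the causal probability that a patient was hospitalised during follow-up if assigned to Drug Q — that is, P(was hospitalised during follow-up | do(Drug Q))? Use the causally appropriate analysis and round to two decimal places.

0.42

Cholesterol lies on the pathway drug → cholesterol → outcome, so adjusting for it blocks the indirect effect. For the total causal effect of drug, use the unadjusted pooled rates.
So P(outcome | do(Drug Q)) is just the pooled rate for Drug Q: 571/1350 = 0.423.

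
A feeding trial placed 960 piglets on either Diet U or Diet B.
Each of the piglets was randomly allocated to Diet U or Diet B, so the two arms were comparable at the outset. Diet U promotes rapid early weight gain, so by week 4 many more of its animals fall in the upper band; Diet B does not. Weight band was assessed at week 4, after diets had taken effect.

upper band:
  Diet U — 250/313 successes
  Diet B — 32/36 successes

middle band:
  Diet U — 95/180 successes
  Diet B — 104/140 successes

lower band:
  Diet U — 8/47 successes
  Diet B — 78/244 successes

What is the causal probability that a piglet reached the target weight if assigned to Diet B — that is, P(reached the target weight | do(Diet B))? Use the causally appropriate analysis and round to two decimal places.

Stratifying would compare diets among piglets the diets themselves sorted into week-4 weight band groups — a form of selection on an intermediate. The unconditioned pooled rates give the total causal effect.
So P(outcome | do(Diet B)) is just the pooled rate for Diet B: 214/420 = 0.510.

0.51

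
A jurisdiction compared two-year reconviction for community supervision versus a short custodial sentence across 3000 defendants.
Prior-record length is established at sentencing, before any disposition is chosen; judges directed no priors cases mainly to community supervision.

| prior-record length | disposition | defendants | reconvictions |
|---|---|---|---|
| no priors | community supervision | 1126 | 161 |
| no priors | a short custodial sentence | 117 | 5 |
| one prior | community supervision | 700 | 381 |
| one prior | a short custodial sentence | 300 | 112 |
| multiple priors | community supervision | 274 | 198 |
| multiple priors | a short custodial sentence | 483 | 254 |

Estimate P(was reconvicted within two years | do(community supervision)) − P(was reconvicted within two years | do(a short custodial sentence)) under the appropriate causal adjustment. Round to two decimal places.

The stratified and pooled comparisons disagree (a short custodial sentence wins within each prior-record length; community supervision wins overall), so the answer turns on the causal role of prior-record length.
Prior-record length satisfies the back-door criterion: it is not a descendant of the disposition, and it blocks the spurious path from disposition to outcome. Adjusting for it (i.e., using the within-prior-record length rates) gives the causal effect.
Adjusting over the population distribution of prior-record length: 0.414·(0.143−0.043) + 0.333·(0.544−0.373) + 0.252·(0.723−0.526) = +0.148.

+0.15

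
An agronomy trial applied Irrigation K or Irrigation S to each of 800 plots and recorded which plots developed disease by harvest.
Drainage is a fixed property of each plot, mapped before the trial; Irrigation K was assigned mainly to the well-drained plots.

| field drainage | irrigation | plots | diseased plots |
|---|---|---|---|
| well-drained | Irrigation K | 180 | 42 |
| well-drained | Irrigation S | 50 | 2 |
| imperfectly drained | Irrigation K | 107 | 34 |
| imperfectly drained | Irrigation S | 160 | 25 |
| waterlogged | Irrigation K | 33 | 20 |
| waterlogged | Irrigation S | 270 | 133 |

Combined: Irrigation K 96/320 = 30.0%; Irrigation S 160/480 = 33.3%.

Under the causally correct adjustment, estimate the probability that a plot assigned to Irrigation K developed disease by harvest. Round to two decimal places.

0.40

Field drainage differs across irrigations for reasons unrelated to any effect of the irrigation itself, and it separately predicts the outcome — a classic confounder. We must compare within field drainage levels.
Standardising Irrigation K to the population field drainage mix: 0.287·42/180 + 0.334·34/107 + 0.379·20/33 = 0.403.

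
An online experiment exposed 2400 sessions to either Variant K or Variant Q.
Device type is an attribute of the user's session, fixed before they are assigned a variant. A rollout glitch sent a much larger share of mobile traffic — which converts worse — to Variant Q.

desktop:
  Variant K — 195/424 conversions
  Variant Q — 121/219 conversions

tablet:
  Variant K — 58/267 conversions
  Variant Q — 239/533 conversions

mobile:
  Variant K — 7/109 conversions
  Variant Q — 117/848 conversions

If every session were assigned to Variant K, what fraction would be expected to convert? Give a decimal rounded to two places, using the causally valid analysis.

0.22

The stratified and pooled comparisons disagree (Variant Q wins within each device type; Variant K wins overall), so the answer turns on the causal role of device type.
Since device type is a pre-existing factor (not a product of the variant) and it affects the outcome on its own, it is a confounder. The stratified rates, not the pooled rate, identify the causal effect.
Standardising Variant K to the population device type mix: 0.268·195/424 + 0.333·58/267 + 0.399·7/109 = 0.221.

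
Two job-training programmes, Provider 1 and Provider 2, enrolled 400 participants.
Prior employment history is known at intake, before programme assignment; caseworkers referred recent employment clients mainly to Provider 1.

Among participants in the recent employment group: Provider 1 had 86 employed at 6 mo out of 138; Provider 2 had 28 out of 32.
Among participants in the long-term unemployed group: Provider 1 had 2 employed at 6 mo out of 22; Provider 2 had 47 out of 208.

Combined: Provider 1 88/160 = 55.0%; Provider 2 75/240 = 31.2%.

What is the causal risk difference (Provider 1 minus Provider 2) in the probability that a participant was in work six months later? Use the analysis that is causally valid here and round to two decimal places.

-0.18

The stratified and pooled comparisons disagree (Provider 2 wins within each prior employment history; Provider 1 wins overall), so the answer turns on the causal role of prior employment history.
The imbalance in prior employment history arose from how participants were allocated, not from anything the programme did; and prior employment history independently affects the outcome. The pooled gap is confounded — condition on prior employment history.
Adjusting over the population distribution of prior employment history: 0.425·(0.623−0.875) + 0.575·(0.091−0.226) = -0.185.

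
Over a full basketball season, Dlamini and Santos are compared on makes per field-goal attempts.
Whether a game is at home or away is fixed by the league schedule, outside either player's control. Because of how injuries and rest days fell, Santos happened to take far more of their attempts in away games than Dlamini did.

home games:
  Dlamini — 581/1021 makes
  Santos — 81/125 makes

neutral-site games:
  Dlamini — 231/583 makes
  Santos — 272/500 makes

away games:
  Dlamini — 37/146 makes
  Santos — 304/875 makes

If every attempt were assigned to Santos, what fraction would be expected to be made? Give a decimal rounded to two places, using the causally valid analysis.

Game venue is set before the player has any effect — it is not caused by the player — and it independently drives the outcome. That makes it a confounder, so the causal comparison is within game venue levels.
Standardising Santos to the population game venue mix: 0.353·81/125 + 0.333·272/500 + 0.314·304/875 = 0.519.

0.52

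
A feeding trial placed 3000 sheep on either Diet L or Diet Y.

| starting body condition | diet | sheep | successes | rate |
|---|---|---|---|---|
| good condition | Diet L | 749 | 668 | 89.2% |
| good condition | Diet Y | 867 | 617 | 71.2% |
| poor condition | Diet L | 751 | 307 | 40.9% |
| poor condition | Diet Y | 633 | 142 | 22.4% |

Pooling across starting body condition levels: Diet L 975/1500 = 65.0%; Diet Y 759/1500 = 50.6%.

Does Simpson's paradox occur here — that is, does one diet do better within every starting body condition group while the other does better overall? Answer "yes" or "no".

Within each starting body condition level (good condition 89.2% vs 71.2%; poor condition 40.9% vs 22.4%), Diet L has the higher rate every time. Pooled: 65.0% vs 50.6% — Diet L has the higher rate overall. They agree.

no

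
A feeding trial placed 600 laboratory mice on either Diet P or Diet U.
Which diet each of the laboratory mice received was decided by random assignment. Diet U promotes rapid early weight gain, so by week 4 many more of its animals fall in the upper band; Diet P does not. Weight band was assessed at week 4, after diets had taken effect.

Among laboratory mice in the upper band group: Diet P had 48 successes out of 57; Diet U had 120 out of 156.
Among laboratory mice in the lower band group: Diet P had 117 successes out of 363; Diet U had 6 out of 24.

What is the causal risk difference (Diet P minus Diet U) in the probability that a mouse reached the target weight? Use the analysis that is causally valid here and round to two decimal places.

-0.31

Week-4 weight band here is a post-treatment variable shaped by the diet; conditioning on it would introduce bias rather than remove it. The overall comparison is the causal one.
The causal difference is the pooled difference: 0.393 − 0.700 = -0.307.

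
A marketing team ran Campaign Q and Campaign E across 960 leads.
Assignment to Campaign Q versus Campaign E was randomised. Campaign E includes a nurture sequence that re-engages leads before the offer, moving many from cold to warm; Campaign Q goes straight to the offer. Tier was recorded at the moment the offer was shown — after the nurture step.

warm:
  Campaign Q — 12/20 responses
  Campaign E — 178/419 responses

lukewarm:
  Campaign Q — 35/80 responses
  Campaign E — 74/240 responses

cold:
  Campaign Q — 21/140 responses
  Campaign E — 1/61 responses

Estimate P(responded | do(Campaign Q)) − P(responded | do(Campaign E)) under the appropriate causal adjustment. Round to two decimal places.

-0.07

Engagement tier lies on the pathway campaign → engagement tier → outcome, so adjusting for it blocks the indirect effect. For the total causal effect of campaign, use the unadjusted pooled rates.
The causal difference is the pooled difference: 0.283 − 0.351 = -0.068.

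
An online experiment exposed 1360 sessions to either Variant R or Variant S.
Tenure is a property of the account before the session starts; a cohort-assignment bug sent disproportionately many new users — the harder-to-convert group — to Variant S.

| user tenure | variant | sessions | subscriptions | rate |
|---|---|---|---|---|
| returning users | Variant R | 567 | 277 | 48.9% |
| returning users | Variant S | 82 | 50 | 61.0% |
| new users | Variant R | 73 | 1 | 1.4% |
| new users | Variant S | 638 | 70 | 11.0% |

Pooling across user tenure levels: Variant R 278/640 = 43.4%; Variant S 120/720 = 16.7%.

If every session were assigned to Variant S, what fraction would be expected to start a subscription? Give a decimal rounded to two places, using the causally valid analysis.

0.35

User tenure is set before the variant has any effect — it is not caused by the variant — and it independently drives the outcome. That makes it a confounder, so the causal comparison is within user tenure levels.
Standardising Variant S to the population user tenure mix: 0.477·50/82 + 0.523·70/638 = 0.348.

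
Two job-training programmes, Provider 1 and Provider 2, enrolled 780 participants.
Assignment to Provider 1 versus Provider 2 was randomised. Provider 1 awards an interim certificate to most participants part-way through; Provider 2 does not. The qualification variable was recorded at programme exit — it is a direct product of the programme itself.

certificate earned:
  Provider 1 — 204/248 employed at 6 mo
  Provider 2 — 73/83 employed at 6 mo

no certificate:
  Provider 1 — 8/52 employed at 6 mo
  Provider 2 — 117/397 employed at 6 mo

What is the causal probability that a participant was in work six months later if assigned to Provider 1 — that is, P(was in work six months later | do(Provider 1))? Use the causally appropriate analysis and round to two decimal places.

The stratified and pooled comparisons disagree (Provider 2 wins within each qualification attained during the programme; Provider 1 wins overall), so the answer turns on the causal role of qualification attained during the programme.
Qualification attained during the programme here is a post-treatment variable shaped by the programme; conditioning on it would introduce bias rather than remove it. The overall comparison is the causal one.
So P(outcome | do(Provider 1)) is just the pooled rate for Provider 1: 212/300 = 0.707.

0.71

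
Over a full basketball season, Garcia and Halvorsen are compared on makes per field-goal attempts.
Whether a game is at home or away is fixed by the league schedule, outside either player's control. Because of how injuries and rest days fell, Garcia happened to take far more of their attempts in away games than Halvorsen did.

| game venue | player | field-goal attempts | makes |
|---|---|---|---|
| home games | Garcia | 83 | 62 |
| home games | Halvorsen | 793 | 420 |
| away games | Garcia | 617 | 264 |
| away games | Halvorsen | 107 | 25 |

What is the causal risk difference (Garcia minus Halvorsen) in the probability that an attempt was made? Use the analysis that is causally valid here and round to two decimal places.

+0.21

The stratified and pooled comparisons disagree (Garcia wins within each game venue; Halvorsen wins overall), so the answer turns on the causal role of game venue.
The imbalance in game venue arose from how field-goal attempts were allocated, not from anything the player did; and game venue independently affects the outcome. The pooled gap is confounded — condition on game venue.
Adjusting over the population distribution of game venue: 0.547·(0.747−0.530) + 0.453·(0.428−0.234) = +0.207.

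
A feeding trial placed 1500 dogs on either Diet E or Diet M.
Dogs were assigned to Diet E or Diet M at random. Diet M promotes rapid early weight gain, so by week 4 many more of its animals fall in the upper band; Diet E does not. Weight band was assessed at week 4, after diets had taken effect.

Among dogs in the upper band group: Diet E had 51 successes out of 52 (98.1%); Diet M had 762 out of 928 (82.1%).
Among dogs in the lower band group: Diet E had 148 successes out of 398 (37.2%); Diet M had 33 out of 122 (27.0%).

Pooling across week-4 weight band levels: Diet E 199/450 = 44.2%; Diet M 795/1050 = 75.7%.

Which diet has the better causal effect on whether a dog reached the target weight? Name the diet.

The week-4 weight band-specific comparison favours Diet E throughout, but the pooled figures favour Diet M. The question is whether to condition on week-4 weight band.
Week-4 weight band is recorded after the diet and is itself shifted by it — it sits on the causal path from diet to outcome. Conditioning on a mediator would strip out part of the effect we want; the pooled comparison gives the total causal effect.
Pooled: Diet E 44.2% vs Diet M 75.7%; Diet M is higher overall.

Diet M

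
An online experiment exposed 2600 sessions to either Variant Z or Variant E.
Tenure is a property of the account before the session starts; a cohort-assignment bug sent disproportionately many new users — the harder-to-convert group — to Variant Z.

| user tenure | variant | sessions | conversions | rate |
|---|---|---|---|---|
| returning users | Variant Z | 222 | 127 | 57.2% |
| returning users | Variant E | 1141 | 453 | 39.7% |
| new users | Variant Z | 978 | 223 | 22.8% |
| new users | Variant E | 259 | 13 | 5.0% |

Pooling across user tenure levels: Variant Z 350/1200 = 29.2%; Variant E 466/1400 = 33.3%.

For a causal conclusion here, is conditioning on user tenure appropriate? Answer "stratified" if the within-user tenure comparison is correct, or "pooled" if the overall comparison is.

The user tenure-specific comparison favours Variant Z throughout, but the pooled figures favour Variant E. The question is whether to condition on user tenure.
Since user tenure is a pre-existing factor (not a product of the variant) and it affects the outcome on its own, it is a confounder. The stratified rates, not the pooled rate, identify the causal effect.
Within each level — returning users: 57.2% vs 39.7%; new users: 22.8% vs 5.0% — Variant Z is higher every time.

stratified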